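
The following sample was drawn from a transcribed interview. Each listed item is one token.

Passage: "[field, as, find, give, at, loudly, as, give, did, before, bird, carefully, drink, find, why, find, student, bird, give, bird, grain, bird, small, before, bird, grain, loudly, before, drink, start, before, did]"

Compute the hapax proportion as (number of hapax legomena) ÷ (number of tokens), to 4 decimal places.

Frequencies: bird:5, before:4, find:3, give:3, as:2, loudly:2, did:2, drink:2, grain:2, field:1, at:1, carefully:1, why:1, student:1, small:1, start:1
Hapax count = 7; token count = 32.
Ratio = 7 / 32 = 0.2188

0.2188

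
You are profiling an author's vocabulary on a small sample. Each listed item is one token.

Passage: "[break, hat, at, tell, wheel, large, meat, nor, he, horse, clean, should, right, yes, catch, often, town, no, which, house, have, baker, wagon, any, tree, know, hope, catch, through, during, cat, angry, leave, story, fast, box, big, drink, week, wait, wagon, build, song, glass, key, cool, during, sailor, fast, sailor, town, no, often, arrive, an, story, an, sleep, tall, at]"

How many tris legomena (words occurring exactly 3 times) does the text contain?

0

Frequencies: at:2, catch:2, often:2, town:2, no:2, wagon:2, during:2, story:2, fast:2, sailor:2, an:2, break:1, hat:1, tell:1, wheel:1, large:1, meat:1, nor:1, he:1, horse:1, … (29 more, each freq 1)
Words with frequency 3: (none)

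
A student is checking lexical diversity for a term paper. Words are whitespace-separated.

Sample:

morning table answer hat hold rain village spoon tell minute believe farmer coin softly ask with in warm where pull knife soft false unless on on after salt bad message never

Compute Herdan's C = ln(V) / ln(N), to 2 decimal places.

N = 31, V = 30.
ln(V) = 3.401197, ln(N) = 3.433987
C = 3.401197 / 3.433987 = 0.99

0.99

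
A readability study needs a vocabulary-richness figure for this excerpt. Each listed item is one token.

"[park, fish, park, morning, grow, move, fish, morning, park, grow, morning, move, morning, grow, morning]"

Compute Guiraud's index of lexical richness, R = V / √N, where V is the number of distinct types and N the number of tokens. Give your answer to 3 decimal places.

N = 15, V = 5.
√N = 3.872983
R = 5 / 3.872983 = 1.291

1.291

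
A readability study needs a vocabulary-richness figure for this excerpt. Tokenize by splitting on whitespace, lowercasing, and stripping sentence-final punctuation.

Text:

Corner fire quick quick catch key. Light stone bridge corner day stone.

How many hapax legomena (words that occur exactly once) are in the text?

6

Frequencies: corner:2, quick:2, stone:2, fire:1, catch:1, key:1, light:1, bridge:1, day:1
Hapax (freq=1): bridge, catch, day, fire, key, light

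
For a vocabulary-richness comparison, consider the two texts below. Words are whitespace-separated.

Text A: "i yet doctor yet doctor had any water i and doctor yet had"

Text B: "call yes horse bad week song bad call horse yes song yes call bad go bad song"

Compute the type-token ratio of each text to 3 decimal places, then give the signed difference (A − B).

0.126

TTR(A) = 7/13 = 0.538
TTR(B) = 7/17 = 0.412
Difference = 0.538 − 0.412 = 0.126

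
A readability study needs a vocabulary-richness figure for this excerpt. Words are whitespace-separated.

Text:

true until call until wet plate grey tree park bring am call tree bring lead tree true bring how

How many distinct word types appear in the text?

12

Distinct types: {am, bring, call, grey, how, lead, park, plate, tree, true, until, wet}
V = 12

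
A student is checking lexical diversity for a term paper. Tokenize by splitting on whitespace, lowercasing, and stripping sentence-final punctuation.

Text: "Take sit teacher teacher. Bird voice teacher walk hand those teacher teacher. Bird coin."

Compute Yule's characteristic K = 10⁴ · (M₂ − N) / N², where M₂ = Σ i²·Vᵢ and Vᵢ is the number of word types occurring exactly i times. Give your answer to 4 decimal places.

1122.4490

Frequencies: teacher:5, bird:2, take:1, sit:1, voice:1, walk:1, hand:1, those:1, coin:1
N = 14. Frequency spectrum: V_1=7, V_2=1, V_5=1
M₂ = 1²·7 + 2²·1 + 5²·1 = 36
K = 10000 × (36 − 14) / 14² = 1122.4490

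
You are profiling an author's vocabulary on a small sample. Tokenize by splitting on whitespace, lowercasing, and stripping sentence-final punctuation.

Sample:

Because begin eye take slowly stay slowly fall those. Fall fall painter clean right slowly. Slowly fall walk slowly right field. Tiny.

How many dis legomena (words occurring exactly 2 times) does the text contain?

1

Frequencies: slowly:5, fall:4, right:2, because:1, begin:1, eye:1, take:1, stay:1, those:1, painter:1, clean:1, walk:1, field:1, tiny:1
Words with frequency 2: right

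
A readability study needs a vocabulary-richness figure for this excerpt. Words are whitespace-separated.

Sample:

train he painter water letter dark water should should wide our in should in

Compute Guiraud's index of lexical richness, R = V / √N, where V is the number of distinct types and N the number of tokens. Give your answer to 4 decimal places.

N = 14, V = 10.
√N = 3.741657
R = 10 / 3.741657 = 2.6726

2.6726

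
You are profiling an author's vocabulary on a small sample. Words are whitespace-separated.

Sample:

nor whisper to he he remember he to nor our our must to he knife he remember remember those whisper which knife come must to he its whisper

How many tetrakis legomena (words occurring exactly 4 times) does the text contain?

1

Frequencies: he:6, to:4, whisper:3, remember:3, nor:2, our:2, must:2, knife:2, those:1, which:1, come:1, its:1
Words with frequency 4: to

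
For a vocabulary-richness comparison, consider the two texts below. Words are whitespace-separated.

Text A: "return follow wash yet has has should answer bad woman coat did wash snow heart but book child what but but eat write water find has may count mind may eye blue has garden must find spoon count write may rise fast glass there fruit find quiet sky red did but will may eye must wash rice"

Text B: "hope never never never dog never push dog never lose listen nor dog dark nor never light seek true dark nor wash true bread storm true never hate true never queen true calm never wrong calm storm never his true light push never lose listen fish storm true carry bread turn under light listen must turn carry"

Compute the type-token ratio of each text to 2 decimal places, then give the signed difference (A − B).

TTR(A) = 39/57 = 0.68
TTR(B) = 24/57 = 0.42
Difference = 0.68 − 0.42 = 0.26

0.26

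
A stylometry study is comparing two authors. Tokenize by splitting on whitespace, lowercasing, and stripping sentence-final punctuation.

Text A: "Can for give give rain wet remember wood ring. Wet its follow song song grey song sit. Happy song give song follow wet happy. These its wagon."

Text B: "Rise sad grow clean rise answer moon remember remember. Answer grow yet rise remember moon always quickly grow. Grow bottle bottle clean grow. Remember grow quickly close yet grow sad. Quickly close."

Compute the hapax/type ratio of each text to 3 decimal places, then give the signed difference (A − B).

A: hapax=10, V=16, ratio=0.625
B: hapax=1, V=12, ratio=0.083
Difference = 0.625 − 0.083 = 0.542

0.542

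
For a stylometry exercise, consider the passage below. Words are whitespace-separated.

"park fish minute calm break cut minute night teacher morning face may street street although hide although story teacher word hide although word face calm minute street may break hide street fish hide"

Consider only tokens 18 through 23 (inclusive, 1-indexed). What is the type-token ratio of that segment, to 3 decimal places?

Segment tokens 18–23: story, teacher, word, hide, although, word
Segment N = 6, segment V = 5.
TTR = 5 / 6 = 0.833

0.833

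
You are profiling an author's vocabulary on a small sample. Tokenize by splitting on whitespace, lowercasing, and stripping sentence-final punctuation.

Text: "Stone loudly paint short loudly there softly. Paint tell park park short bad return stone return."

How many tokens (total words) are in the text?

16

Tokens: stone, loudly, paint, short, loudly, there, softly, paint, tell, park, park, short, bad, return, stone, return
N = 16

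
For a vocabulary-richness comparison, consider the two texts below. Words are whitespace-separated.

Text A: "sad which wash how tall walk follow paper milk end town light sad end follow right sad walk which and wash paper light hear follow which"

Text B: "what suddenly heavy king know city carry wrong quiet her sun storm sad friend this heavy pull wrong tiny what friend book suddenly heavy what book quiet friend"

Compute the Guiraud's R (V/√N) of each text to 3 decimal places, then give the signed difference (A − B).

-0.460

A: V=15, N=26, R=2.942
B: V=18, N=28, R=3.402
Difference = 2.942 − 3.402 = -0.460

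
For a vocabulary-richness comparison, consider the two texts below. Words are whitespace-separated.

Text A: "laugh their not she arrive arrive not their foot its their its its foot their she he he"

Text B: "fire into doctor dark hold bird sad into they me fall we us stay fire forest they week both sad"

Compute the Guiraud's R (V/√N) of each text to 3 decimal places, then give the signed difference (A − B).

-1.692

A: V=8, N=18, R=1.886
B: V=16, N=20, R=3.578
Difference = 1.886 − 3.578 = -1.692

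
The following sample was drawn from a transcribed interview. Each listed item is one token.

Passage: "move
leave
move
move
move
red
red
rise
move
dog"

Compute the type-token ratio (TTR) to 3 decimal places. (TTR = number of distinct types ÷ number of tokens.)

N = 10 tokens, V = 5 types.
TTR = V / N = 5 / 10 = 0.500

0.500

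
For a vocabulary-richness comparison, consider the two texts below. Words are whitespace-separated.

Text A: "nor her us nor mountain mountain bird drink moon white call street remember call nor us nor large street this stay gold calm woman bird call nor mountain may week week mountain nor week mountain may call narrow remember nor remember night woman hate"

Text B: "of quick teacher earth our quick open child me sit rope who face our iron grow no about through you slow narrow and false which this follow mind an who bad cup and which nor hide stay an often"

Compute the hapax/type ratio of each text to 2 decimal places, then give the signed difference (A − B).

A: hapax=12, V=22, ratio=0.55
B: hapax=27, V=33, ratio=0.82
Difference = 0.55 − 0.82 = -0.27

-0.27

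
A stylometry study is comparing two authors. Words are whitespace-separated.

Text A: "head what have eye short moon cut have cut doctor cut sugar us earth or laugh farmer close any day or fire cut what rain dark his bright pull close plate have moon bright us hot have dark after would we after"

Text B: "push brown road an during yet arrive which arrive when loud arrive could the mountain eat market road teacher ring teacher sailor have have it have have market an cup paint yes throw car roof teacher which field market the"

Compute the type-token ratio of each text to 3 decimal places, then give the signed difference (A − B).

TTR(A) = 28/42 = 0.667
TTR(B) = 27/40 = 0.675
Difference = 0.667 − 0.675 = -0.008

-0.008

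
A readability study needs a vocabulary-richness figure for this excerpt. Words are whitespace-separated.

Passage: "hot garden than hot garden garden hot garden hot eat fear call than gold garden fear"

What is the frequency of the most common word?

Frequencies: garden:5, hot:4, than:2, fear:2, eat:1, call:1, gold:1
Most common: 'garden' with frequency 5.

5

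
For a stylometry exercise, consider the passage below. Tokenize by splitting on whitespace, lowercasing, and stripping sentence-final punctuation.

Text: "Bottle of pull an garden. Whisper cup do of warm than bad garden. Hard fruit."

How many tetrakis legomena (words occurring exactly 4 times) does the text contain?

0

Frequencies: of:2, garden:2, bottle:1, pull:1, an:1, whisper:1, cup:1, do:1, warm:1, than:1, bad:1, hard:1, fruit:1
Words with frequency 4: (none)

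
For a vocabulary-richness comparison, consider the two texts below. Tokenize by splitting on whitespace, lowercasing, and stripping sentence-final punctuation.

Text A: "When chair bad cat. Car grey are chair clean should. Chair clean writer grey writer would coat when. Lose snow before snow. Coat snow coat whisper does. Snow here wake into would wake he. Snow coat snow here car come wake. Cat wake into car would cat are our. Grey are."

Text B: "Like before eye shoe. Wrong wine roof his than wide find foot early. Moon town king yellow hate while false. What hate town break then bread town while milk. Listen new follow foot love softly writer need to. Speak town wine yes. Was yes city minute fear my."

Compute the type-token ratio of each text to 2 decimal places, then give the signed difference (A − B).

TTR(A) = 23/51 = 0.45
TTR(B) = 40/48 = 0.83
Difference = 0.45 − 0.83 = -0.38

-0.38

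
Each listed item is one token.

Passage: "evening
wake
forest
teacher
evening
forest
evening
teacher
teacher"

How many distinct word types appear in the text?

4

Distinct types: {evening, forest, teacher, wake}
V = 4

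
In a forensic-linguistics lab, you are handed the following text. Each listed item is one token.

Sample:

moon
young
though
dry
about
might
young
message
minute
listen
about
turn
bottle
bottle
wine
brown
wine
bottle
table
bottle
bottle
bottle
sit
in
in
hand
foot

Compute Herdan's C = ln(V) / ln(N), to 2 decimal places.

0.88

N = 27, V = 18.
ln(V) = 2.890372, ln(N) = 3.295837
C = 2.890372 / 3.295837 = 0.88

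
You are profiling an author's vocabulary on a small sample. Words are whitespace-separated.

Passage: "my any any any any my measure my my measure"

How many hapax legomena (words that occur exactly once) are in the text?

0

Frequencies: my:4, any:4, measure:2
Hapax (freq=1): (none)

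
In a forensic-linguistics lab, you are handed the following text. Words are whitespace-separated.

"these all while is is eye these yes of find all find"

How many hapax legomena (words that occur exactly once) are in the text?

4

Frequencies: these:2, all:2, is:2, find:2, while:1, eye:1, yes:1, of:1
Hapax (freq=1): eye, of, while, yes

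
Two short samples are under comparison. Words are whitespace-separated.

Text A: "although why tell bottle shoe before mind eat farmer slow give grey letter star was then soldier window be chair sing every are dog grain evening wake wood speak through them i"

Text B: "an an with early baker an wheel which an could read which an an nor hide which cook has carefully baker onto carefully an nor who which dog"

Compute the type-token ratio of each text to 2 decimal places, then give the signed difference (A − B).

0.43

TTR(A) = 32/32 = 1.00
TTR(B) = 16/28 = 0.57
Difference = 1.00 − 0.57 = 0.43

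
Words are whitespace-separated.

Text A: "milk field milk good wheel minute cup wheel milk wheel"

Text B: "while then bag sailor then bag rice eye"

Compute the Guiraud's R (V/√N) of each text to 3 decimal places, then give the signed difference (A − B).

-0.224

A: V=6, N=10, R=1.897
B: V=6, N=8, R=2.121
Difference = 1.897 − 2.121 = -0.224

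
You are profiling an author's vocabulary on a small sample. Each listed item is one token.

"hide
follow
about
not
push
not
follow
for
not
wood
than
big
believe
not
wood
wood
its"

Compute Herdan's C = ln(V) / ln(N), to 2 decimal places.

0.85

N = 17, V = 11.
ln(V) = 2.397895, ln(N) = 2.833213
C = 2.397895 / 2.833213 = 0.85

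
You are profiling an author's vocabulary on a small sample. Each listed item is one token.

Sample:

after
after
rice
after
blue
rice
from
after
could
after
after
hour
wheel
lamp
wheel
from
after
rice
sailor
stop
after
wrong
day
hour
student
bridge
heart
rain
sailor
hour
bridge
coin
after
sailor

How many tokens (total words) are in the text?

34

Tokens: after, after, rice, after, blue, rice, from, after, could, after, after, hour, wheel, lamp, wheel, from, after, rice, sailor, stop, after, wrong, day, hour, student, bridge, heart, rain, sailor, hour, bridge, coin, after, sailor
N = 34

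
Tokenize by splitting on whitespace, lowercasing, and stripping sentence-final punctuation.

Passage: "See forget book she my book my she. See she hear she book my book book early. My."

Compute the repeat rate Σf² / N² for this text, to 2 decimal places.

Frequencies: book:5, she:4, my:4, see:2, forget:1, hear:1, early:1
Σf² = 64; N² = 324
Repeat rate = 64 / 324 = 0.20

0.20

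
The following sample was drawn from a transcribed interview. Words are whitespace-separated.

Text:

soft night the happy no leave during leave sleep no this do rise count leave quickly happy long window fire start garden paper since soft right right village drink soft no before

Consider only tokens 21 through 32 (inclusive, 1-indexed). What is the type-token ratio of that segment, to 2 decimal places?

Segment tokens 21–32: start, garden, paper, since, soft, right, right, village, drink, soft, no, before
Segment N = 12, segment V = 10.
TTR = 10 / 12 = 0.83

0.83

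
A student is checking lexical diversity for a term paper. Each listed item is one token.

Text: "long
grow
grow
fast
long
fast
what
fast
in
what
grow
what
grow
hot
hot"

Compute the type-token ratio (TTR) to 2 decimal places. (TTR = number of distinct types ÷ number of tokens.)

N = 15 tokens, V = 6 types.
TTR = V / N = 6 / 15 = 0.40

0.40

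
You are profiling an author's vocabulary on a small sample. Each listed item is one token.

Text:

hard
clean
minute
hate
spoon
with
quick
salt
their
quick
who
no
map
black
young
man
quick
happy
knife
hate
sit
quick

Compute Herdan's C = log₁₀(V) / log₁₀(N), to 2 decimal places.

0.94

N = 22, V = 18.
log₁₀(V) = 1.255273, log₁₀(N) = 1.342423
C = 1.255273 / 1.342423 = 0.94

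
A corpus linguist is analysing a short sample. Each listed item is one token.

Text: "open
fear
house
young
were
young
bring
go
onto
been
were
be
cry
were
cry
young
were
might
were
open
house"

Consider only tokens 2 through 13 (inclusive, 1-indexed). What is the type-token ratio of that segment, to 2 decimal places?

0.83

Segment tokens 2–13: fear, house, young, were, young, bring, go, onto, been, were, be, cry
Segment N = 12, segment V = 10.
TTR = 10 / 12 = 0.83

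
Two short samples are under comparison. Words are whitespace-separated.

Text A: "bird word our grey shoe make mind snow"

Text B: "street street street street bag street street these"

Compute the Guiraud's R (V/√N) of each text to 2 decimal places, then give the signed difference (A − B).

1.77

A: V=8, N=8, R=2.83
B: V=3, N=8, R=1.06
Difference = 2.83 − 1.06 = 1.77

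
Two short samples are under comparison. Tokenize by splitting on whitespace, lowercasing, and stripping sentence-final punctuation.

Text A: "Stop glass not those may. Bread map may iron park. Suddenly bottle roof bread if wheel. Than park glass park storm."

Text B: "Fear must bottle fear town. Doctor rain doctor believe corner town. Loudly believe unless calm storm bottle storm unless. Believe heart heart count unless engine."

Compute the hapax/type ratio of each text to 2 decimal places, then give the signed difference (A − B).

0.28

A: hapax=12, V=16, ratio=0.75
B: hapax=7, V=15, ratio=0.47
Difference = 0.75 − 0.47 = 0.28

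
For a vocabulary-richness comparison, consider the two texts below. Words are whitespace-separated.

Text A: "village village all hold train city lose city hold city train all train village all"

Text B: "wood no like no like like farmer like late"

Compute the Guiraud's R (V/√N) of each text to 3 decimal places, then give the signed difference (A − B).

A: V=6, N=15, R=1.549
B: V=5, N=9, R=1.667
Difference = 1.549 − 1.667 = -0.118

-0.118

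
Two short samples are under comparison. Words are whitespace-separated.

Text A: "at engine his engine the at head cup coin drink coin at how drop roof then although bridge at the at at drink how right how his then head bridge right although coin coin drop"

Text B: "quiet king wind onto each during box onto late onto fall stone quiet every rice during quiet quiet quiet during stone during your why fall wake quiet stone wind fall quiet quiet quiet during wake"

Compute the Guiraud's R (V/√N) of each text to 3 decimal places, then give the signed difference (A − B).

0.000

A: V=15, N=35, R=2.535
B: V=15, N=35, R=2.535
Difference = 2.535 − 2.535 = 0.000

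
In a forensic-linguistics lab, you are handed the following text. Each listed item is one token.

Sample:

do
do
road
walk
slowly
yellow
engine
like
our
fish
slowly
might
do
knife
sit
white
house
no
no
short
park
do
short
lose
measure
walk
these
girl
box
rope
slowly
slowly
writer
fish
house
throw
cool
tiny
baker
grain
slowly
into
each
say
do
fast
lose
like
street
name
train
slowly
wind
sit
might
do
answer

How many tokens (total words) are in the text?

57

Tokens: do, do, road, walk, slowly, yellow, engine, like, our, fish, slowly, might, do, knife, sit, white, house, no, no, short, park, do, short, lose, measure, walk, these, girl, box, rope, slowly, slowly, writer, fish, house, throw, cool, tiny, baker, grain, slowly, into, each, say, do, fast, lose, like, street, name, train, slowly, wind, sit, might, do, answer
N = 57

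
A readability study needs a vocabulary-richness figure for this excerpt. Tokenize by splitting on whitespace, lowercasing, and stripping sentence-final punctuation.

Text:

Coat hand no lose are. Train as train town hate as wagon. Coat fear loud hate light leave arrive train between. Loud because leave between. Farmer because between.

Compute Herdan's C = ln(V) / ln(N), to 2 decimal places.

0.87

N = 28, V = 18.
ln(V) = 2.890372, ln(N) = 3.332205
C = 2.890372 / 3.332205 = 0.87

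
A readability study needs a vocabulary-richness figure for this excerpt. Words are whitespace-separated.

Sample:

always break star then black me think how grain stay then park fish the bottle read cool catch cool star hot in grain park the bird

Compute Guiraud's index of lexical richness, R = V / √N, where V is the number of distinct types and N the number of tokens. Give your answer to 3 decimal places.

3.922

N = 26, V = 20.
√N = 5.099020
R = 20 / 5.099020 = 3.922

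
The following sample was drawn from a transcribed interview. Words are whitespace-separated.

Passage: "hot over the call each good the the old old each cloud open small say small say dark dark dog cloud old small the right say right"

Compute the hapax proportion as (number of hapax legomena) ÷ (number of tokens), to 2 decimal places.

Frequencies: the:4, old:3, small:3, say:3, each:2, cloud:2, dark:2, right:2, hot:1, over:1, call:1, good:1, open:1, dog:1
Hapax count = 6; token count = 27.
Ratio = 6 / 27 = 0.22

0.22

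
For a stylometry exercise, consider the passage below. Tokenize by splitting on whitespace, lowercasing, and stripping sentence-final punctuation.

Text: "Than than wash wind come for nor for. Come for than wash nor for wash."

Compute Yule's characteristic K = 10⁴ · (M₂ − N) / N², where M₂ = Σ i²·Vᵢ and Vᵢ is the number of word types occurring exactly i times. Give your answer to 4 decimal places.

Frequencies: for:4, than:3, wash:3, come:2, nor:2, wind:1
N = 15. Frequency spectrum: V_1=1, V_2=2, V_3=2, V_4=1
M₂ = 1²·1 + 2²·2 + 3²·2 + 4²·1 = 43
K = 10000 × (43 − 15) / 15² = 1244.4444

1244.4444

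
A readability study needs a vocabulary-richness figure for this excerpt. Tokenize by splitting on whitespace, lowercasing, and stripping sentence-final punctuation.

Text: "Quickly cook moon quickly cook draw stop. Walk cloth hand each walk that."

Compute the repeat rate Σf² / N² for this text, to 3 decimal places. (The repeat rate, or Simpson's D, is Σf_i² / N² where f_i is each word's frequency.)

Frequencies: quickly:2, cook:2, walk:2, moon:1, draw:1, stop:1, cloth:1, hand:1, each:1, that:1
Σf² = 19; N² = 169
Repeat rate = 19 / 169 = 0.112

0.112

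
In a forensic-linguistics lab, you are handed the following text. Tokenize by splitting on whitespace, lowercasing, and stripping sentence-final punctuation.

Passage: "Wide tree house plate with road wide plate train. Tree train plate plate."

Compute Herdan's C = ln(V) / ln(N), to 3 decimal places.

N = 13, V = 7.
ln(V) = 1.945910, ln(N) = 2.564949
C = 1.945910 / 2.564949 = 0.759

0.759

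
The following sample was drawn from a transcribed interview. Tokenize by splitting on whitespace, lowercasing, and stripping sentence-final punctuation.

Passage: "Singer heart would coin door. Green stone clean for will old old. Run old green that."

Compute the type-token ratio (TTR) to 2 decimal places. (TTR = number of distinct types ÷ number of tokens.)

0.81

N = 16 tokens, V = 13 types.
TTR = V / N = 13 / 16 = 0.81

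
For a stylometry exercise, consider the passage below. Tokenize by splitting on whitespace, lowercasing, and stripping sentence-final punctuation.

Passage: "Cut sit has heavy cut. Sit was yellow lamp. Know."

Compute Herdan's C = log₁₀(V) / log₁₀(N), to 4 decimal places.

0.9031

N = 10, V = 8.
log₁₀(V) = 0.903090, log₁₀(N) = 1.000000
C = 0.903090 / 1.000000 = 0.9031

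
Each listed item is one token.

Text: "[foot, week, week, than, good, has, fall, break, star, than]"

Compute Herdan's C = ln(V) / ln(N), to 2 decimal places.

N = 10, V = 8.
ln(V) = 2.079442, ln(N) = 2.302585
C = 2.079442 / 2.302585 = 0.90

0.90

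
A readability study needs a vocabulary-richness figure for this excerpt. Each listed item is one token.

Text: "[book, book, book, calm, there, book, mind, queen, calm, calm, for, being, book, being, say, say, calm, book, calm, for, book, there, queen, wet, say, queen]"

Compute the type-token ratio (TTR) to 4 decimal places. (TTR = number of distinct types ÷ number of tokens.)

N = 26 tokens, V = 9 types.
TTR = V / N = 9 / 26 = 0.3462

0.3462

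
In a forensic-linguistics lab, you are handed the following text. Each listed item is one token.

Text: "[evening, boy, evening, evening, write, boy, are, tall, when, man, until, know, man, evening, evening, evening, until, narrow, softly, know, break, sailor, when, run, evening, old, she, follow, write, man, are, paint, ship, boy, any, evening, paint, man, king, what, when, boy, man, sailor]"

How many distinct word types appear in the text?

22

Distinct types: {any, are, boy, break, evening, follow, king, know, man, narrow, old, paint, run, sailor, she, ship, softly, tall, until, what, when, write}
V = 22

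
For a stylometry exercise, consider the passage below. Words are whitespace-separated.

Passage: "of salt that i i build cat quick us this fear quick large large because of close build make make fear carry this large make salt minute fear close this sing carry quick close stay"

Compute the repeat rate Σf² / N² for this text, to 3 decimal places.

Frequencies: quick:3, this:3, fear:3, large:3, close:3, make:3, of:2, salt:2, i:2, build:2, carry:2, that:1, cat:1, us:1, because:1, minute:1, sing:1, stay:1
Σf² = 81; N² = 1225
Repeat rate = 81 / 1225 = 0.066

0.066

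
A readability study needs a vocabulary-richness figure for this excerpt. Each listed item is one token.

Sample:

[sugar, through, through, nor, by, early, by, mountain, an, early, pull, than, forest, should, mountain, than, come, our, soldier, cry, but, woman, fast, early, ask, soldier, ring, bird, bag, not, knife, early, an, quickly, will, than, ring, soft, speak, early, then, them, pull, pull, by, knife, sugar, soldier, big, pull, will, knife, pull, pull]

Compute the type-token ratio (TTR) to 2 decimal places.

N = 54 tokens, V = 31 types.
TTR = V / N = 31 / 54 = 0.57

0.57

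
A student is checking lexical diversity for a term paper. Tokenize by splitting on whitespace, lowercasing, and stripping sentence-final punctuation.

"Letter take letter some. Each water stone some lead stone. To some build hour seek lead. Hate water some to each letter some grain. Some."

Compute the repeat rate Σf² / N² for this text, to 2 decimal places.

Frequencies: some:6, letter:3, each:2, water:2, stone:2, lead:2, to:2, take:1, build:1, hour:1, seek:1, hate:1, grain:1
Σf² = 71; N² = 625
Repeat rate = 71 / 625 = 0.11

0.11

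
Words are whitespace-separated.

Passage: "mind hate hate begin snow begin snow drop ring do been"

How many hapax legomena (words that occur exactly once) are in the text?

5

Frequencies: hate:2, begin:2, snow:2, mind:1, drop:1, ring:1, do:1, been:1
Hapax (freq=1): been, do, drop, mind, ring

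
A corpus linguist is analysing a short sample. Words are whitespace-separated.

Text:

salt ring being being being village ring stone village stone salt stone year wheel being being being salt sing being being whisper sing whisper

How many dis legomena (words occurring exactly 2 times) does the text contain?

Frequencies: being:8, salt:3, stone:3, ring:2, village:2, sing:2, whisper:2, year:1, wheel:1
Words with frequency 2: ring, sing, village, whisper

4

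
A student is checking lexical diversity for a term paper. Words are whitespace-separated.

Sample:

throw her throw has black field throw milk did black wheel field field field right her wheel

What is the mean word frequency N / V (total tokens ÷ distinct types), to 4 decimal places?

N = 17 tokens, V = 9 types.
Mean frequency = N / V = 17 / 9 = 1.8889

1.8889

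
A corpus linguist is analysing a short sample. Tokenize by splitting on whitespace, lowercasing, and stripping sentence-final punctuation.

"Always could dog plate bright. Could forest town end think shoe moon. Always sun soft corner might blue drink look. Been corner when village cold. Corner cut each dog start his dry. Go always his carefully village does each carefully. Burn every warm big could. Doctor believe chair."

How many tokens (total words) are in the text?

48

Tokens: always, could, dog, plate, bright, could, forest, town, end, think, shoe, moon, always, sun, soft, corner, might, blue, drink, look, been, corner, when, village, cold, corner, cut, each, dog, start, his, dry, go, always, his, carefully, village, does, each, carefully, burn, every, warm, big, could, doctor, believe, chair
N = 48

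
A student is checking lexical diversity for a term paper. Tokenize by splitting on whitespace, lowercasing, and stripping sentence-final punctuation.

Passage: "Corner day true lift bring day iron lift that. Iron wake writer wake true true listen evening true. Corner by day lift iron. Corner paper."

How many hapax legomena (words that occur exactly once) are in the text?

Frequencies: true:4, corner:3, day:3, lift:3, iron:3, wake:2, bring:1, that:1, writer:1, listen:1, evening:1, by:1, paper:1
Hapax (freq=1): bring, by, evening, listen, paper, that, writer

7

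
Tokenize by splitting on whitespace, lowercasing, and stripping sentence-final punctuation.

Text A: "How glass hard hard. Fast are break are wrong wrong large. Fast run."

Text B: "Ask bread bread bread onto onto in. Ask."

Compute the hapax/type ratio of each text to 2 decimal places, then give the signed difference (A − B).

0.31

A: hapax=5, V=9, ratio=0.56
B: hapax=1, V=4, ratio=0.25
Difference = 0.56 − 0.25 = 0.31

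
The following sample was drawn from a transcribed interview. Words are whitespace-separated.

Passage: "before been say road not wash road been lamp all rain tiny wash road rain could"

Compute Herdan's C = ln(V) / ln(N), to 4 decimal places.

N = 16, V = 11.
ln(V) = 2.397895, ln(N) = 2.772589
C = 2.397895 / 2.772589 = 0.8649

0.8649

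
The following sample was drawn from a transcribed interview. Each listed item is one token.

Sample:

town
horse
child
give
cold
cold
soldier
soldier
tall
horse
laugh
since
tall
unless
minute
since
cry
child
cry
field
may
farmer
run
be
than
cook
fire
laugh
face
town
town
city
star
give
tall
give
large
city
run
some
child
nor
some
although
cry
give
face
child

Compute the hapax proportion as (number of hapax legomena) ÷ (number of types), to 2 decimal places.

Frequencies: child:4, give:4, town:3, tall:3, cry:3, horse:2, cold:2, soldier:2, laugh:2, since:2, run:2, face:2, city:2, some:2, unless:1, minute:1, field:1, may:1, farmer:1, be:1, … (7 more, each freq 1)
Hapax count = 13; type count = 27.
Ratio = 13 / 27 = 0.48

0.48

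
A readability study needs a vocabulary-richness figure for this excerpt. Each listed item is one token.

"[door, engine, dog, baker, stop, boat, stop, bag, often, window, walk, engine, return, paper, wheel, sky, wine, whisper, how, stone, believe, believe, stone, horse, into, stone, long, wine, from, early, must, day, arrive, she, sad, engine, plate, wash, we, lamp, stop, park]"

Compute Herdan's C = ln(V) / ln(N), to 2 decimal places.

0.94

N = 42, V = 34.
ln(V) = 3.526361, ln(N) = 3.737670
C = 3.526361 / 3.737670 = 0.94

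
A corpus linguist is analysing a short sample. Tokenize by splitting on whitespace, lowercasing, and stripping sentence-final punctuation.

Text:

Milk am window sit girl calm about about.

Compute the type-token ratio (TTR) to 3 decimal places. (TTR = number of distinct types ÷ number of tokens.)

0.875

N = 8 tokens, V = 7 types.
TTR = V / N = 7 / 8 = 0.875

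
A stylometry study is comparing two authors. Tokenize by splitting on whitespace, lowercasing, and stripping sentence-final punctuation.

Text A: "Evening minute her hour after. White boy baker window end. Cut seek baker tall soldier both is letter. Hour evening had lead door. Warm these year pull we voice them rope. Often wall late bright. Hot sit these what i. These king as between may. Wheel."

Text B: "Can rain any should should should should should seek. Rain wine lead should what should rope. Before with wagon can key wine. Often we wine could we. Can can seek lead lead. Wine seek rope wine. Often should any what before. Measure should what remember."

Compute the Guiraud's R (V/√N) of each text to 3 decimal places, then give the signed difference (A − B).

A: V=41, N=46, R=6.045
B: V=18, N=45, R=2.683
Difference = 6.045 − 2.683 = 3.362

3.362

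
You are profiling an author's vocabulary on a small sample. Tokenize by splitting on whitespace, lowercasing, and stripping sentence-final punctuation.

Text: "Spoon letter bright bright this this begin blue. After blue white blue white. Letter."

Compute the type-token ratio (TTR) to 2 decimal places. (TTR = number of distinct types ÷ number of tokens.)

0.57

N = 14 tokens, V = 8 types.
TTR = V / N = 8 / 14 = 0.57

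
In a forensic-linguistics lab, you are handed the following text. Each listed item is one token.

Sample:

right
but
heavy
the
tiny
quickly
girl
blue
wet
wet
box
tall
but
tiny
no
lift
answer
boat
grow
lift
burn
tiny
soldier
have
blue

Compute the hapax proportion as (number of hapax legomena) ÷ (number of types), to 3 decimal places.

Frequencies: tiny:3, but:2, blue:2, wet:2, lift:2, right:1, heavy:1, the:1, quickly:1, girl:1, box:1, tall:1, no:1, answer:1, boat:1, grow:1, burn:1, soldier:1, have:1
Hapax count = 14; type count = 19.
Ratio = 14 / 19 = 0.737

0.737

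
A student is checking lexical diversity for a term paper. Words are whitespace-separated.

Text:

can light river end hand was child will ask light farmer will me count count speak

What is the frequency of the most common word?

Frequencies: light:2, will:2, count:2, can:1, river:1, end:1, hand:1, was:1, child:1, ask:1, farmer:1, me:1, speak:1
Most common: 'light' with frequency 2.

2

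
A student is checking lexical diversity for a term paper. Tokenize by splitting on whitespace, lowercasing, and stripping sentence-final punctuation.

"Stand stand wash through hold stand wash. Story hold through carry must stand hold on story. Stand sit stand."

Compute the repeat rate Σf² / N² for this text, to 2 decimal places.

0.17

Frequencies: stand:6, hold:3, wash:2, through:2, story:2, carry:1, must:1, on:1, sit:1
Σf² = 61; N² = 361
Repeat rate = 61 / 361 = 0.17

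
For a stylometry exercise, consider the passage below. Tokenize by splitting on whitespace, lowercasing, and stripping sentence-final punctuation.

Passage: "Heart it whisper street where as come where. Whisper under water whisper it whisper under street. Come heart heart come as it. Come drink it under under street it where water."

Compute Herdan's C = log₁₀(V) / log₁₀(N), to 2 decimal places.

0.67

N = 31, V = 10.
log₁₀(V) = 1.000000, log₁₀(N) = 1.491362
C = 1.000000 / 1.491362 = 0.67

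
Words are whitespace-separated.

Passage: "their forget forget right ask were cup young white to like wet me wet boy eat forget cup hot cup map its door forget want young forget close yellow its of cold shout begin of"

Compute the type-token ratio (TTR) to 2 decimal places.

N = 35 tokens, V = 25 types.
TTR = V / N = 25 / 35 = 0.71

0.71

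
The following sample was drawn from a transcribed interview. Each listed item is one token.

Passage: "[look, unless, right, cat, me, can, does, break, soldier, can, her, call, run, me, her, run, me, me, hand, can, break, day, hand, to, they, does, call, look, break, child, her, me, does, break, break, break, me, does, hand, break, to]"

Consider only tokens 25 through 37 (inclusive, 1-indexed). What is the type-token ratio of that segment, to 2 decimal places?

0.62

Segment tokens 25–37: they, does, call, look, break, child, her, me, does, break, break, break, me
Segment N = 13, segment V = 8.
TTR = 8 / 13 = 0.62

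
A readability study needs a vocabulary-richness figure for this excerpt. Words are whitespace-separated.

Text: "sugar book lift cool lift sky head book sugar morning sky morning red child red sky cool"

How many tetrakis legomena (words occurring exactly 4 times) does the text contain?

Frequencies: sky:3, sugar:2, book:2, lift:2, cool:2, morning:2, red:2, head:1, child:1
Words with frequency 4: (none)

0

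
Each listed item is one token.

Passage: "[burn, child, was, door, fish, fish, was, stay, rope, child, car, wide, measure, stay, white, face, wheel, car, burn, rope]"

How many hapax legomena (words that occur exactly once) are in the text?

6

Frequencies: burn:2, child:2, was:2, fish:2, stay:2, rope:2, car:2, door:1, wide:1, measure:1, white:1, face:1, wheel:1
Hapax (freq=1): door, face, measure, wheel, white, wide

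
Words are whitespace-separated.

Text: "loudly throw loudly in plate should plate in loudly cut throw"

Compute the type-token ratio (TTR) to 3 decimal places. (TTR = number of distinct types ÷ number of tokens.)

N = 11 tokens, V = 6 types.
TTR = V / N = 6 / 11 = 0.545

0.545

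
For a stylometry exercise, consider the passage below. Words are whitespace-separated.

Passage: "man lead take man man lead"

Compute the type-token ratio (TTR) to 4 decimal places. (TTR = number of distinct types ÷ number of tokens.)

0.5000

N = 6 tokens, V = 3 types.
TTR = V / N = 3 / 6 = 0.5000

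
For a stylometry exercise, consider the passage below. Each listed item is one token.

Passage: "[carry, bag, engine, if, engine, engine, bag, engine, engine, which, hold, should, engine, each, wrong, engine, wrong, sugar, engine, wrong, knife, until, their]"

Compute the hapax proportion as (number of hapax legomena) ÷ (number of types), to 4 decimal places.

0.7692

Frequencies: engine:8, wrong:3, bag:2, carry:1, if:1, which:1, hold:1, should:1, each:1, sugar:1, knife:1, until:1, their:1
Hapax count = 10; type count = 13.
Ratio = 10 / 13 = 0.7692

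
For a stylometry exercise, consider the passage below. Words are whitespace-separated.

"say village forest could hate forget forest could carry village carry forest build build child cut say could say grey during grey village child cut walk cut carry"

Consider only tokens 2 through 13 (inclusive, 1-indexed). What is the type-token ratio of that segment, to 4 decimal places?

Segment tokens 2–13: village, forest, could, hate, forget, forest, could, carry, village, carry, forest, build
Segment N = 12, segment V = 7.
TTR = 7 / 12 = 0.5833

0.5833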